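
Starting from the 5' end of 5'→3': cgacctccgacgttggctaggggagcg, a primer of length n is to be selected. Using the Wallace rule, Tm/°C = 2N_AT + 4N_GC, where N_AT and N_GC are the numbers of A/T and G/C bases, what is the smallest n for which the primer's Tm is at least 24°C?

n = 7

First 6 bases: CGACCT → Tm = 20°C (< 24°C)
First 7 bases: CGACCTC → Tm = 24°C (≥ 24°C)
Since every base adds ≥2°C, Tm only increases with n, so the threshold is first crossed at n = 7.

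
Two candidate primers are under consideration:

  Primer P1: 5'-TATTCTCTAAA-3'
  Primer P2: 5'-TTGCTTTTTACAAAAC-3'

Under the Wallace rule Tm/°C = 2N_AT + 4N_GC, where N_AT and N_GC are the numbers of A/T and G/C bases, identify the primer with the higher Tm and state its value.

Primer P2, 40°C

Primer P1: A+T=9, G+C=2 → Tm = 2(9)+4(2) = 26°C
Primer P2: A+T=12, G+C=4 → Tm = 2(12)+4(4) = 40°C
26°C vs 40°C → primer P2 is higher.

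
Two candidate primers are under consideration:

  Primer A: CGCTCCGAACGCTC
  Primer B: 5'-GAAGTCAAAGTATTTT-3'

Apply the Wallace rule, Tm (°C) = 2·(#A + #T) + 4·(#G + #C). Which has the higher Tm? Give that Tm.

Primer A: A+T=4, G+C=10 → Tm = 2(4)+4(10) = 48°C
Primer B: A+T=12, G+C=4 → Tm = 2(12)+4(4) = 40°C
48°C vs 40°C → primer A is higher.

Primer A, 48°C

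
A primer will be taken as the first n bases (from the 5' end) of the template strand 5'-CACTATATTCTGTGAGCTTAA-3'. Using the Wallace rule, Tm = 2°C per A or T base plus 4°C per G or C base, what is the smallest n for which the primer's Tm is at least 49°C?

n = 18

First 17 bases: CACTATATTCTGTGAGC → Tm = 48°C (< 49°C)
First 18 bases: CACTATATTCTGTGAGCT → Tm = 50°C (≥ 49°C)
Each additional base adds 2°C (A/T) or 4°C (G/C), so Tm is non-decreasing in n; n = 18 is the first length to reach 49°C.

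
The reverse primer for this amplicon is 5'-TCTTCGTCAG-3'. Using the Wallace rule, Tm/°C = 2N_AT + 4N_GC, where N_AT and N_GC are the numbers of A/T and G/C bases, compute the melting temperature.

Base counts: T=4, A=1, C=3, G=2
A+T = 5, G+C = 5
Tm = 2(5) + 4(5) = 10 + 20 = 30°C

30°C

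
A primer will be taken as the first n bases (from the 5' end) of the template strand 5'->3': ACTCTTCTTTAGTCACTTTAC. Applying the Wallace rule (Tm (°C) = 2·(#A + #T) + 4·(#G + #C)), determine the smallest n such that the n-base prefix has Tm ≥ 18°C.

First 6 bases: ACTCTT → Tm = 16°C (< 18°C)
First 7 bases: ACTCTTC → Tm = 20°C (≥ 18°C)
Each additional base adds 2°C (A/T) or 4°C (G/C), so Tm is non-decreasing in n; n = 7 is the first length to reach 18°C.

n = 7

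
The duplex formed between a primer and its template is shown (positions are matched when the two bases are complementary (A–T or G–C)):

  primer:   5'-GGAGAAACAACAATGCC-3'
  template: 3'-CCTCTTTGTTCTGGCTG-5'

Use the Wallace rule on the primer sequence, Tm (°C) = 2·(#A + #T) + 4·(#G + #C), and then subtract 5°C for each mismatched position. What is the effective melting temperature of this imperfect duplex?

30°C

Primer base counts: A=8, T=1, G=4, C=4 → A+T=9, G+C=8
Perfect-match Tm = 2(9) + 4(8) = 18 + 32 = 50°C
Mismatches (positions where the bases are not complementary): 4 (at positions 11, 13, 14, 16)
Effective Tm = 50 − 4×5 = 50 − 20 = 30°C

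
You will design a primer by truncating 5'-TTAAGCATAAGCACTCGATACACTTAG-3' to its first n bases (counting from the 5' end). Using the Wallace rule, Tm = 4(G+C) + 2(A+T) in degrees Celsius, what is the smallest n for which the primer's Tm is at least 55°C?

n = 21

First 20 bases: TTAAGCATAAGCACTCGATA → Tm = 54°C (< 55°C)
First 21 bases: TTAAGCATAAGCACTCGATAC → Tm = 58°C (≥ 55°C)
Each additional base adds 2°C (A/T) or 4°C (G/C), so Tm is non-decreasing in n; n = 21 is the first length to reach 55°C.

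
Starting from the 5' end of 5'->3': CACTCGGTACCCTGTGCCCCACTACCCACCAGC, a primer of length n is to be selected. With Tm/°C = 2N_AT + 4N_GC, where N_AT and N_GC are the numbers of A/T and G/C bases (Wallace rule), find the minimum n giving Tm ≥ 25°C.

n = 8

First 7 bases: CACTCGG → Tm = 24°C (< 25°C)
First 8 bases: CACTCGGT → Tm = 26°C (≥ 25°C)
Each additional base adds 2°C (A/T) or 4°C (G/C), so Tm is non-decreasing in n; n = 8 is the first length to reach 25°C.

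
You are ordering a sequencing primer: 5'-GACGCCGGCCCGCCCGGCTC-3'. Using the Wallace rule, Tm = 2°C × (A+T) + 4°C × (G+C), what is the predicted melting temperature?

G=7, A=1, T=1, C=11
So N_AT = 2 and N_GC = 18.
Tm = 2(2) + 4(18) = 4 + 72 = 76°C

76°C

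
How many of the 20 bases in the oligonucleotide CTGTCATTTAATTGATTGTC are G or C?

Scanning the sequence gives C=3, T=10, G=3, A=4.
Total G or C: 3 + 3 = 6

6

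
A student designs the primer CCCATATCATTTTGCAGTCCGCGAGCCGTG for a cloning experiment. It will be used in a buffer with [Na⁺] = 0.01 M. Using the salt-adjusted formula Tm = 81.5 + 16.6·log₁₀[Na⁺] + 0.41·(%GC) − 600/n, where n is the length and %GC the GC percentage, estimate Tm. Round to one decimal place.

51.5°C

Length n = 30. G=7, A=5, C=10, T=8
G+C = 17, so %GC = 17/30 × 100 = 56.667%
Salt term: 16.6 × (-2) = -33.2
GC term: 0.41 × 56.667 = 23.233; length term: −600/30 = −20
Tm = 81.5 + (-33.2) + 23.233 − 20 = 51.533 → 51.5°C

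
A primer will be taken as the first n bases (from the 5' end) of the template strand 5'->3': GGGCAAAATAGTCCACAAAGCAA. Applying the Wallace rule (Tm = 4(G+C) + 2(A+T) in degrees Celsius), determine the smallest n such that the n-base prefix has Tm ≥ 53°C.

First 18 bases: GGGCAAAATAGTCCACAA → Tm = 52°C (< 53°C)
First 19 bases: GGGCAAAATAGTCCACAAA → Tm = 54°C (≥ 53°C)
Since every base adds ≥2°C, Tm only increases with n, so the threshold is first crossed at n = 19.

n = 19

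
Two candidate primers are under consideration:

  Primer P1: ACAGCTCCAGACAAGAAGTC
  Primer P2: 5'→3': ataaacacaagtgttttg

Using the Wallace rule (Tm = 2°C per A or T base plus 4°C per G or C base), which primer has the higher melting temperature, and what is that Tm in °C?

Primer P1: A+T=10, G+C=10 → Tm = 2(10)+4(10) = 60°C
Primer P2: A+T=13, G+C=5 → Tm = 2(13)+4(5) = 46°C
60°C vs 46°C → primer P1 is higher.

Primer P1, 60°C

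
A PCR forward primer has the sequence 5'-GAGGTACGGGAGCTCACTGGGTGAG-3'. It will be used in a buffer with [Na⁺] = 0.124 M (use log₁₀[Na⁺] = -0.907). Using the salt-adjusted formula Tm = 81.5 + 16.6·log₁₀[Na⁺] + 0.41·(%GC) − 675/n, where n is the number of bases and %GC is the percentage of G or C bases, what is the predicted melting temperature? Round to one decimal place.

65.7°C

Length n = 25. Scanning the sequence gives C=4, T=4, A=5, G=12.
G+C = 16, so %GC = 16/25 × 100 = 64%
Salt term: 16.6 × (-0.907) = -15.056
GC term: 0.41 × 64 = 26.24; length term: −675/25 = −27
Tm = 81.5 + (-15.056) + 26.24 − 27 = 65.684 → 65.7°C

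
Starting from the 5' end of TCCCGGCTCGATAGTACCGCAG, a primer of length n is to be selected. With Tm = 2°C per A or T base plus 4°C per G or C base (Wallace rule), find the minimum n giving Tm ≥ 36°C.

First 9 bases: TCCCGGCTC → Tm = 32°C (< 36°C)
First 10 bases: TCCCGGCTCG → Tm = 36°C (≥ 36°C)
Each additional base adds 2°C (A/T) or 4°C (G/C), so Tm is non-decreasing in n; n = 10 is the first length to reach 36°C.

n = 10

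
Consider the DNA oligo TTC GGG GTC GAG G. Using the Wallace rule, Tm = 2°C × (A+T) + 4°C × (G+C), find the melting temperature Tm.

44°C

Scanning the sequence gives T=3, G=7, C=2, A=1.
AT pairs contribute 4, GC pairs contribute 9.
Tm = 2(4) + 4(9) = 8 + 36 = 44°C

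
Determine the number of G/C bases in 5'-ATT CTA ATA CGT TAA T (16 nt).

Counting bases: A=6, C=2, G=1, T=7
Total G or C: 1 + 2 = 3

3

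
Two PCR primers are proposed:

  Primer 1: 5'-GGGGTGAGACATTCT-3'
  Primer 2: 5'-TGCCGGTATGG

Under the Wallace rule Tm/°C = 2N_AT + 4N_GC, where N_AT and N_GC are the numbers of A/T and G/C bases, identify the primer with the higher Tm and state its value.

Primer 1, 46°C

Primer 1: A+T=7, G+C=8 → Tm = 2(7)+4(8) = 46°C
Primer 2: A+T=4, G+C=7 → Tm = 2(4)+4(7) = 36°C
46°C vs 36°C → primer 1 is higher.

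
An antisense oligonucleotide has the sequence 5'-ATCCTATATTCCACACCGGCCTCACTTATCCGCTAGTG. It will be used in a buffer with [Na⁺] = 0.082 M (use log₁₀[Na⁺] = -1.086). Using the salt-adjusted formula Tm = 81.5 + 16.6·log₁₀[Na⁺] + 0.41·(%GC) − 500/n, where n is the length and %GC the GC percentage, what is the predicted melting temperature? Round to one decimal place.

70.8°C

Length n = 38. Scanning the sequence gives A=8, G=5, C=14, T=11.
G+C = 19, so %GC = 19/38 × 100 = 50%
Salt term: 16.6 × (-1.086) = -18.028
GC term: 0.41 × 50 = 20.5; length term: −500/38 = −13.158
Tm = 81.5 + (-18.028) + 20.5 − 13.158 = 70.814 → 70.8°C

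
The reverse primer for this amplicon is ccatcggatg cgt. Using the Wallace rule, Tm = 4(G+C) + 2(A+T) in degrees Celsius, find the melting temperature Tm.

Base counts: A=2, G=4, C=4, T=3
AT pairs contribute 5, GC pairs contribute 8.
Tm = 4·8 + 2·5 = 32 + 10 = 42°C

42°C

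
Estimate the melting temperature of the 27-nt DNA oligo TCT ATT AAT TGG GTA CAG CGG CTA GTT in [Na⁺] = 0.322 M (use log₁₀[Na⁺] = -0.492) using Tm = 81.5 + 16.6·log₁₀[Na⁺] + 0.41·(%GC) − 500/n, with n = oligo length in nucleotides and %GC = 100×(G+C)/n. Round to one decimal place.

71.5°C

Length n = 27. Counting bases: A=6, C=4, T=10, G=7
G+C = 11, so %GC = 11/27 × 100 = 40.741%
Salt term: 16.6 × (-0.492) = -8.167
GC term: 0.41 × 40.741 = 16.704; length term: −500/27 = −18.519
Tm = 81.5 + (-8.167) + 16.704 − 18.519 = 71.518 → 71.5°C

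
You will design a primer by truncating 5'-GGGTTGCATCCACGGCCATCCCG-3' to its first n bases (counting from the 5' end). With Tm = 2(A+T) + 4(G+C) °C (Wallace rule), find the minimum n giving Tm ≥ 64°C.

n = 20

First 19 bases: GGGTTGCATCCACGGCCAT → Tm = 62°C (< 64°C)
First 20 bases: GGGTTGCATCCACGGCCATC → Tm = 66°C (≥ 64°C)
Each additional base adds 2°C (A/T) or 4°C (G/C), so Tm is non-decreasing in n; n = 20 is the first length to reach 64°C.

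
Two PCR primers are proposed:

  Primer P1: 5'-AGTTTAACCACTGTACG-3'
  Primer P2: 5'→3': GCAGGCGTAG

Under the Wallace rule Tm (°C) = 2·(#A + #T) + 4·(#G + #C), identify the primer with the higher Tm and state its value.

Primer P1, 48°C

Primer P1: A+T=10, G+C=7 → Tm = 2(10)+4(7) = 48°C
Primer P2: A+T=3, G+C=7 → Tm = 2(3)+4(7) = 34°C
48°C vs 34°C → primer P1 is higher.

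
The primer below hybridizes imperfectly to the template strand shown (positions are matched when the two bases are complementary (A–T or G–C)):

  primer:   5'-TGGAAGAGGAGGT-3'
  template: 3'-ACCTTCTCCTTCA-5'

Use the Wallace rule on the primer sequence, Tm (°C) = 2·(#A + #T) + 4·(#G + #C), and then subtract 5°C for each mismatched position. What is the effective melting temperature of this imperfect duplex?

Primer base counts: A=4, T=2, G=7, C=0 → A+T=6, G+C=7
Perfect-match Tm = 2(6) + 4(7) = 12 + 28 = 40°C
Mismatches (positions where the bases are not complementary): 1 (at position 11)
Effective Tm = 40 − 1×5 = 40 − 5 = 35°C

35°C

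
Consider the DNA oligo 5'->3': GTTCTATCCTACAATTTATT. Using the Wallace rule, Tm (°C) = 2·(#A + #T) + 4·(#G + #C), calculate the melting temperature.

Scanning the sequence gives G=1, C=4, A=5, T=10.
A+T = 15, G+C = 5
Tm = 2(15) + 4(5) = 30 + 20 = 50°C

50°C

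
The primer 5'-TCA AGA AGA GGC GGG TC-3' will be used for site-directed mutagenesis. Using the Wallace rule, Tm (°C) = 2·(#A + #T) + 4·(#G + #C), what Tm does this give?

Counting bases: C=3, G=7, T=2, A=5
So N_AT = 7 and N_GC = 10.
Tm = 2×7 + 4×10 = 54°C

54°C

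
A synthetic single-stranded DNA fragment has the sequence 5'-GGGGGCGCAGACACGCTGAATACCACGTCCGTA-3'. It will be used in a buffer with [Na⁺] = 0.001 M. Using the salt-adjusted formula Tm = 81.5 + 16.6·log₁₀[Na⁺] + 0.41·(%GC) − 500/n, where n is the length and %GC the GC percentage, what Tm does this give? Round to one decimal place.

42.6°C

Length n = 33. A=8, C=10, T=4, G=11
G+C = 21, so %GC = 21/33 × 100 = 63.636%
Salt term: 16.6 × (-3) = -49.8
GC term: 0.41 × 63.636 = 26.091; length term: −500/33 = −15.152
Tm = 81.5 + (-49.8) + 26.091 − 15.152 = 42.639 → 42.6°C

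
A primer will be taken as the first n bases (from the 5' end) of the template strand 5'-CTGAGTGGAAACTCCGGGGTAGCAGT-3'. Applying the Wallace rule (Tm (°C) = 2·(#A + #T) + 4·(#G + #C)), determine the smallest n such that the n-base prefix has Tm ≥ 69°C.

n = 22

First 21 bases: CTGAGTGGAAACTCCGGGGTA → Tm = 66°C (< 69°C)
First 22 bases: CTGAGTGGAAACTCCGGGGTAG → Tm = 70°C (≥ 69°C)
Each additional base adds 2°C (A/T) or 4°C (G/C), so Tm is non-decreasing in n; n = 22 is the first length to reach 69°C.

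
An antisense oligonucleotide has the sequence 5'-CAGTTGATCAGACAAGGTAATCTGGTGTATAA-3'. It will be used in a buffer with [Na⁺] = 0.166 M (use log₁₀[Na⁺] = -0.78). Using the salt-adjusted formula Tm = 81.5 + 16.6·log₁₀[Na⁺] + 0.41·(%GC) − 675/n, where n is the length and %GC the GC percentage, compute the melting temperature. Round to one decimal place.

Length n = 32. T=9, G=8, A=11, C=4
G+C = 12, so %GC = 12/32 × 100 = 37.5%
Salt term: 16.6 × (-0.78) = -12.948
GC term: 0.41 × 37.5 = 15.375; length term: −675/32 = −21.094
Tm = 81.5 + (-12.948) + 15.375 − 21.094 = 62.833 → 62.8°C

62.8°C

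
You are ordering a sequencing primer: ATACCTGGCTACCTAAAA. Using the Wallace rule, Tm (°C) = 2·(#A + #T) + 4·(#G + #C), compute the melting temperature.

A=7, C=5, G=2, T=4
So N_AT = 11 and N_GC = 7.
Tm = 2(11) + 4(7) = 22 + 28 = 50°C

50°C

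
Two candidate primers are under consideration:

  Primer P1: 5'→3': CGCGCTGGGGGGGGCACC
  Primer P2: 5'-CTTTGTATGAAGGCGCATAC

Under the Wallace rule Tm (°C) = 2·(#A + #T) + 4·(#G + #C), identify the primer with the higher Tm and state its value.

Primer P1, 68°C

Primer P1: A+T=2, G+C=16 → Tm = 2(2)+4(16) = 68°C
Primer P2: A+T=11, G+C=9 → Tm = 2(11)+4(9) = 58°C
68°C vs 58°C → primer P1 is higher.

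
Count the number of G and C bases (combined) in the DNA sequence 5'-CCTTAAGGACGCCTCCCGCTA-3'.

13

Counting bases: T=4, G=4, A=4, C=9
G+C = 4 + 9 = 13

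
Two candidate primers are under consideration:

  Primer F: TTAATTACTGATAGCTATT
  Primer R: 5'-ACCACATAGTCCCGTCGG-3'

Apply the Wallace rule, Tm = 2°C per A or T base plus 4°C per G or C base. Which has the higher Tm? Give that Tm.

Primer R, 58°C

Primer F: A+T=15, G+C=4 → Tm = 2(15)+4(4) = 46°C
Primer R: A+T=7, G+C=11 → Tm = 2(7)+4(11) = 58°C
46°C vs 58°C → primer R is higher.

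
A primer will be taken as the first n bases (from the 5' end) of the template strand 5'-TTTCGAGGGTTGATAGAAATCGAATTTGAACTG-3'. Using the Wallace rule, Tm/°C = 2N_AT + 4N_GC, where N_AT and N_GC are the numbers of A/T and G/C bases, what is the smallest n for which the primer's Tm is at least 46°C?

First 15 bases: TTTCGAGGGTTGATA → Tm = 42°C (< 46°C)
First 16 bases: TTTCGAGGGTTGATAG → Tm = 46°C (≥ 46°C)
Each additional base adds 2°C (A/T) or 4°C (G/C), so Tm is non-decreasing in n; n = 16 is the first length to reach 46°C.

n = 16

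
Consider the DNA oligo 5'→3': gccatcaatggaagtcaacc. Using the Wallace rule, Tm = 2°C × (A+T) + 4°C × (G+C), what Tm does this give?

60°C

T=3, C=6, A=7, G=4
So N_AT = 10 and N_GC = 10.
Tm = 4·10 + 2·10 = 40 + 20 = 60°C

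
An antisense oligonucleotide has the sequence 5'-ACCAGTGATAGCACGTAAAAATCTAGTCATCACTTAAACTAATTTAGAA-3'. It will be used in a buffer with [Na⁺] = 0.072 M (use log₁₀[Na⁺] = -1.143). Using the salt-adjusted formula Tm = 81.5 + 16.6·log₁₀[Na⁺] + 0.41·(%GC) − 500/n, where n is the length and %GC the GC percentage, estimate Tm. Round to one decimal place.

Length n = 49. Counting bases: T=13, C=9, A=21, G=6
G+C = 15, so %GC = 15/49 × 100 = 30.612%
Salt term: 16.6 × (-1.143) = -18.974
GC term: 0.41 × 30.612 = 12.551; length term: −500/49 = −10.204
Tm = 81.5 + (-18.974) + 12.551 − 10.204 = 64.873 → 64.9°C

64.9°C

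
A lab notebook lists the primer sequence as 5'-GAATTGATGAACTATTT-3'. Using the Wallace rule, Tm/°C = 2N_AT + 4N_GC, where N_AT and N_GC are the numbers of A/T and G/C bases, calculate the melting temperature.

Base counts: T=7, C=1, A=6, G=3
So N_AT = 13 and N_GC = 4.
Tm = 4·4 + 2·13 = 16 + 26 = 42°C

42°C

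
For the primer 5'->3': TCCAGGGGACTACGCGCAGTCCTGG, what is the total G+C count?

17

Base counts: A=4, G=9, T=4, C=8
G+C = 9 + 8 = 17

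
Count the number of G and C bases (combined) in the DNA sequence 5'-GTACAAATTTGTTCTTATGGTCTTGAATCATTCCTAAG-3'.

12

Counting bases: G=6, T=16, C=6, A=10
Total G or C: 6 + 6 = 12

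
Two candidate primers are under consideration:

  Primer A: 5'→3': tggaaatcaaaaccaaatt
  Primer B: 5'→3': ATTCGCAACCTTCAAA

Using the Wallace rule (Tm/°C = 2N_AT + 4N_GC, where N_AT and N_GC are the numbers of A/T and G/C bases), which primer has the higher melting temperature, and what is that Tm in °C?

Primer A: A+T=14, G+C=5 → Tm = 2(14)+4(5) = 48°C
Primer B: A+T=10, G+C=6 → Tm = 2(10)+4(6) = 44°C
48°C vs 44°C → primer A is higher.

Primer A, 48°C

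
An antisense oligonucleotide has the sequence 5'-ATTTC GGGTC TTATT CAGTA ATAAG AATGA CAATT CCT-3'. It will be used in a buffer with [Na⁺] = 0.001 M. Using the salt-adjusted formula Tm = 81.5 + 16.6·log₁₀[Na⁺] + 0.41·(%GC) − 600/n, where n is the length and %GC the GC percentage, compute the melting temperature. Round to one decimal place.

Length n = 38. Counting bases: T=14, C=6, A=12, G=6
G+C = 12, so %GC = 12/38 × 100 = 31.579%
Salt term: 16.6 × (-3) = -49.8
GC term: 0.41 × 31.579 = 12.947; length term: −600/38 = −15.789
Tm = 81.5 + (-49.8) + 12.947 − 15.789 = 28.858 → 28.9°C

28.9°C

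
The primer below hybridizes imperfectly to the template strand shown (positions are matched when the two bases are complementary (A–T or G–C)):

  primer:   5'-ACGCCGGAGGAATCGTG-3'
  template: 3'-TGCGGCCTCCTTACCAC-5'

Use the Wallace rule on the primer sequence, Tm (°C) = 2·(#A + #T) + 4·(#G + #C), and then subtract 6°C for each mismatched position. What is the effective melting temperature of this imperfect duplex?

50°C

Primer base counts: A=4, T=2, G=7, C=4 → A+T=6, G+C=11
Perfect-match Tm = 2(6) + 4(11) = 12 + 44 = 56°C
Mismatches (positions where the bases are not complementary): 1 (at position 14)
Effective Tm = 56 − 1×6 = 56 − 6 = 50°C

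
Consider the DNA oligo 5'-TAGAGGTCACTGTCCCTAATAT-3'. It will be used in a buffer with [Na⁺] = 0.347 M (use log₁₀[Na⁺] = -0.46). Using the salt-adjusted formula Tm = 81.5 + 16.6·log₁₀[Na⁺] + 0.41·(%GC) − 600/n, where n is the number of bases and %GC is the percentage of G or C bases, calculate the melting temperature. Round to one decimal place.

Length n = 22. C=5, T=7, A=6, G=4
G+C = 9, so %GC = 9/22 × 100 = 40.909%
Salt term: 16.6 × (-0.46) = -7.636
GC term: 0.41 × 40.909 = 16.773; length term: −600/22 = −27.273
Tm = 81.5 + (-7.636) + 16.773 − 27.273 = 63.364 → 63.4°C

63.4°C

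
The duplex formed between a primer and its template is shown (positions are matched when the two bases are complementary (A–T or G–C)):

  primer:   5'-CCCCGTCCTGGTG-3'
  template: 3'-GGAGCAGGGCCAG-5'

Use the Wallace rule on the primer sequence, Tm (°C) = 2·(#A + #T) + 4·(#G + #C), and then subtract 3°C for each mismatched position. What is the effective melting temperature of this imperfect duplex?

37°C

Primer base counts: A=0, T=3, G=4, C=6 → A+T=3, G+C=10
Perfect-match Tm = 2(3) + 4(10) = 6 + 40 = 46°C
Mismatches (positions where the bases are not complementary): 3 (at positions 3, 9, 13)
Effective Tm = 46 − 3×3 = 46 − 9 = 37°C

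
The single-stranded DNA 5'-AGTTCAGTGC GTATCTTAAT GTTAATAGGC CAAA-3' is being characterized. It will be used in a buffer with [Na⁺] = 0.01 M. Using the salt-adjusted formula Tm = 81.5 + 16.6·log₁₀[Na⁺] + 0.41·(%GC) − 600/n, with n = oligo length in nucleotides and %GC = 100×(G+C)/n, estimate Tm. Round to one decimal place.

Length n = 34. T=11, G=7, A=11, C=5
G+C = 12, so %GC = 12/34 × 100 = 35.294%
Salt term: 16.6 × (-2) = -33.2
GC term: 0.41 × 35.294 = 14.471; length term: −600/34 = −17.647
Tm = 81.5 + (-33.2) + 14.471 − 17.647 = 45.124 → 45.1°C

45.1°C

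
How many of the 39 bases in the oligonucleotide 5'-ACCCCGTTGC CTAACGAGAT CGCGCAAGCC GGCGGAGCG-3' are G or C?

G=13, A=8, T=4, C=14
G+C = 13 + 14 = 27

27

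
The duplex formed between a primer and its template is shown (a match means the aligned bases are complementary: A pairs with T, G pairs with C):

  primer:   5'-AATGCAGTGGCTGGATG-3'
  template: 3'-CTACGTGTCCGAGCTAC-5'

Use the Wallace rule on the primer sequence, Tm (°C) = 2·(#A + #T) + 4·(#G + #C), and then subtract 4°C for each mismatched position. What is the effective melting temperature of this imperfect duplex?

36°C

Primer base counts: A=4, T=4, G=7, C=2 → A+T=8, G+C=9
Perfect-match Tm = 2(8) + 4(9) = 16 + 36 = 52°C
Mismatches (positions where the bases are not complementary): 4 (at positions 1, 7, 8, 13)
Effective Tm = 52 − 4×4 = 52 − 16 = 36°C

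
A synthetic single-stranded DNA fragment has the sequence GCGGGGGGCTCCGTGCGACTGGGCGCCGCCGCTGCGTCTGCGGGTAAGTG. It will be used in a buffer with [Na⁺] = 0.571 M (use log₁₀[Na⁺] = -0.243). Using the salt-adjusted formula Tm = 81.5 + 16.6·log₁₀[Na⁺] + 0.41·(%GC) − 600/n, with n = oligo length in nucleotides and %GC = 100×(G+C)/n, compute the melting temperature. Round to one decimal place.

97.4°C

Length n = 50. Base counts: C=15, G=24, A=3, T=8
G+C = 39, so %GC = 39/50 × 100 = 78%
Salt term: 16.6 × (-0.243) = -4.034
GC term: 0.41 × 78 = 31.98; length term: −600/50 = −12
Tm = 81.5 + (-4.034) + 31.98 − 12 = 97.446 → 97.4°C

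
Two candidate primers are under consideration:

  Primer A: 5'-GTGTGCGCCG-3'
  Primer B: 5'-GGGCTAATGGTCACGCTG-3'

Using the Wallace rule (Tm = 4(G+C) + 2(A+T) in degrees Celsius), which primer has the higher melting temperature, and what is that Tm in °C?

Primer A: A+T=2, G+C=8 → Tm = 2(2)+4(8) = 36°C
Primer B: A+T=7, G+C=11 → Tm = 2(7)+4(11) = 58°C
36°C vs 58°C → primer B is higher.

Primer B, 58°C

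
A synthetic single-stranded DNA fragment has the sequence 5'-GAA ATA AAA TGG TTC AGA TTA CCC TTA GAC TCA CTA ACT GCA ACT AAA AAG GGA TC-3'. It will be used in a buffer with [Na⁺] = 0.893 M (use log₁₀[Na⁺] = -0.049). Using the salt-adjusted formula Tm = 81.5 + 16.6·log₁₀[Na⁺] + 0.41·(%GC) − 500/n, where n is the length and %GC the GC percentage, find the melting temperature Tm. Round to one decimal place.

Length n = 56. Scanning the sequence gives A=23, T=13, G=9, C=11.
G+C = 20, so %GC = 20/56 × 100 = 35.714%
Salt term: 16.6 × (-0.049) = -0.813
GC term: 0.41 × 35.714 = 14.643; length term: −500/56 = −8.929
Tm = 81.5 + (-0.813) + 14.643 − 8.929 = 86.401 → 86.4°C

86.4°C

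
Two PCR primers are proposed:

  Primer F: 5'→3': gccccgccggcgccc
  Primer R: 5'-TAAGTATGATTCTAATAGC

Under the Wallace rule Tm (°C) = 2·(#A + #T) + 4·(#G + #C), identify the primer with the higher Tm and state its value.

Primer F, 60°C

Primer F: A+T=0, G+C=15 → Tm = 2(0)+4(15) = 60°C
Primer R: A+T=14, G+C=5 → Tm = 2(14)+4(5) = 48°C
60°C vs 48°C → primer F is higher.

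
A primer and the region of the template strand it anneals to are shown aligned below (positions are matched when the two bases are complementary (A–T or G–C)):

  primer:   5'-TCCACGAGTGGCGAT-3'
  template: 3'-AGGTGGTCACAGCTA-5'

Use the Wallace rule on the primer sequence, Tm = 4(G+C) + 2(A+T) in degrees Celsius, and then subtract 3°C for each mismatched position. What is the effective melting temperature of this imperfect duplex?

Primer base counts: A=3, T=3, G=5, C=4 → A+T=6, G+C=9
Perfect-match Tm = 2(6) + 4(9) = 12 + 36 = 48°C
Mismatches (positions where the bases are not complementary): 2 (at positions 6, 11)
Effective Tm = 48 − 2×3 = 48 − 6 = 42°C

42°C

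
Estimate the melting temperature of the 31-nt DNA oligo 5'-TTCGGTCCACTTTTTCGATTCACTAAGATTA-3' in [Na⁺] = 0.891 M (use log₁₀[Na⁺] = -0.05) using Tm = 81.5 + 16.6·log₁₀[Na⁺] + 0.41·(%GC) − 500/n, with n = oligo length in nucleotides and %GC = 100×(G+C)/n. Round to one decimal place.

79.1°C

Length n = 31. Counting bases: T=13, C=7, G=4, A=7
G+C = 11, so %GC = 11/31 × 100 = 35.484%
Salt term: 16.6 × (-0.05) = -0.83
GC term: 0.41 × 35.484 = 14.548; length term: −500/31 = −16.129
Tm = 81.5 + (-0.83) + 14.548 − 16.129 = 79.089 → 79.1°C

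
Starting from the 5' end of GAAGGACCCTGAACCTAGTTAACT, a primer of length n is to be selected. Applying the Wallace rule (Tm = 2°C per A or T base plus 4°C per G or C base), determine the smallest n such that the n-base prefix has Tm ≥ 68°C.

First 22 bases: GAAGGACCCTGAACCTAGTTAA → Tm = 64°C (< 68°C)
First 23 bases: GAAGGACCCTGAACCTAGTTAAC → Tm = 68°C (≥ 68°C)
Since every base adds ≥2°C, Tm only increases with n, so the threshold is first crossed at n = 23.

n = 23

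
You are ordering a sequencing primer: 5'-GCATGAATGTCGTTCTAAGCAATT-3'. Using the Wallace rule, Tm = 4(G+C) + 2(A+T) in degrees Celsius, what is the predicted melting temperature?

Scanning the sequence gives C=4, G=5, T=8, A=7.
A+T = 15, G+C = 9
Tm = 2×15 + 4×9 = 66°C

66°C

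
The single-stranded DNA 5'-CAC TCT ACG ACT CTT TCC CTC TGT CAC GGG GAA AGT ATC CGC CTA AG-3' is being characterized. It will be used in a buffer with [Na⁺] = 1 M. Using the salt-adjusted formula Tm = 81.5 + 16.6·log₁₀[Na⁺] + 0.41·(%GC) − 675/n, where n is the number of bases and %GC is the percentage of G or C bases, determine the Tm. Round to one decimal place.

88.9°C

Length n = 47. Counting bases: C=16, T=12, G=9, A=10
G+C = 25, so %GC = 25/47 × 100 = 53.191%
Salt term: 16.6 × (0) = 0
GC term: 0.41 × 53.191 = 21.808; length term: −675/47 = −14.362
Tm = 81.5 + (0) + 21.808 − 14.362 = 88.946 → 88.9°C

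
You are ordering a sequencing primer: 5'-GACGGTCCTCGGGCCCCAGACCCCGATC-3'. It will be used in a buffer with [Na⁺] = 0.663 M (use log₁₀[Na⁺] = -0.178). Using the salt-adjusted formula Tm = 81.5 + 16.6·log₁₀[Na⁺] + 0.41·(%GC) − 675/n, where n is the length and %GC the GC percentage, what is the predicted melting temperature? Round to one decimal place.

Length n = 28. Scanning the sequence gives A=4, C=13, T=3, G=8.
G+C = 21, so %GC = 21/28 × 100 = 75%
Salt term: 16.6 × (-0.178) = -2.955
GC term: 0.41 × 75 = 30.75; length term: −675/28 = −24.107
Tm = 81.5 + (-2.955) + 30.75 − 24.107 = 85.188 → 85.2°C

85.2°C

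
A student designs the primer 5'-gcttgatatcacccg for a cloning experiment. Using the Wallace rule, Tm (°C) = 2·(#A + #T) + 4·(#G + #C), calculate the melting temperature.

46°C

Base counts: G=3, T=4, C=5, A=3
A+T = 7, G+C = 8
Tm = 2(7) + 4(8) = 14 + 32 = 46°C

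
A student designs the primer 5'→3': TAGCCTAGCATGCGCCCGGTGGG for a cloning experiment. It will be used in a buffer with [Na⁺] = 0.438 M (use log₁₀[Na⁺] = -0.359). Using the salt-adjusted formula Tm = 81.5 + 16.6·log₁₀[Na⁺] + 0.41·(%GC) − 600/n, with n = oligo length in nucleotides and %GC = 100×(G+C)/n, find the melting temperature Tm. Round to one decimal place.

Length n = 23. Base counts: G=9, A=3, C=7, T=4
G+C = 16, so %GC = 16/23 × 100 = 69.565%
Salt term: 16.6 × (-0.359) = -5.959
GC term: 0.41 × 69.565 = 28.522; length term: −600/23 = −26.087
Tm = 81.5 + (-5.959) + 28.522 − 26.087 = 77.976 → 78.0°C

78.0°C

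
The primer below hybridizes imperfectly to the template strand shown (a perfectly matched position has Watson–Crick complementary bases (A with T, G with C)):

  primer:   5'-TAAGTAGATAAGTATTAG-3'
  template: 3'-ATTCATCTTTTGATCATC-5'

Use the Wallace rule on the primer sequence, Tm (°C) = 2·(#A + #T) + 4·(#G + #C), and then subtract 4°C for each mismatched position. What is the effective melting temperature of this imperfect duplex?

32°C

Primer base counts: A=8, T=6, G=4, C=0 → A+T=14, G+C=4
Perfect-match Tm = 2(14) + 4(4) = 28 + 16 = 44°C
Mismatches (positions where the bases are not complementary): 3 (at positions 9, 12, 15)
Effective Tm = 44 − 3×4 = 44 − 12 = 32°C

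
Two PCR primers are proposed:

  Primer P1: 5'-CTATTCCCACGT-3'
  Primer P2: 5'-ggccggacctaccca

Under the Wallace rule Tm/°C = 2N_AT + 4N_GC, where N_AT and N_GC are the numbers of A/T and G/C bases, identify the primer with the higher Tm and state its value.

Primer P1: A+T=6, G+C=6 → Tm = 2(6)+4(6) = 36°C
Primer P2: A+T=4, G+C=11 → Tm = 2(4)+4(11) = 52°C
36°C vs 52°C → primer P2 is higher.

Primer P2, 52°C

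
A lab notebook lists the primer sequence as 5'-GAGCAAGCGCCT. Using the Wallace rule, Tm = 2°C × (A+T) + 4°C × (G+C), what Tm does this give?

Counting bases: C=4, T=1, G=4, A=3
So N_AT = 4 and N_GC = 8.
Tm = 4·8 + 2·4 = 32 + 8 = 40°C

40°C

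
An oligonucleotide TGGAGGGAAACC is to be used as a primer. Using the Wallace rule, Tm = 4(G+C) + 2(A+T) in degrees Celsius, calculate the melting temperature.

Scanning the sequence gives T=1, G=5, C=2, A=4.
So N_AT = 5 and N_GC = 7.
Tm = 2(5) + 4(7) = 10 + 28 = 38°C

38°C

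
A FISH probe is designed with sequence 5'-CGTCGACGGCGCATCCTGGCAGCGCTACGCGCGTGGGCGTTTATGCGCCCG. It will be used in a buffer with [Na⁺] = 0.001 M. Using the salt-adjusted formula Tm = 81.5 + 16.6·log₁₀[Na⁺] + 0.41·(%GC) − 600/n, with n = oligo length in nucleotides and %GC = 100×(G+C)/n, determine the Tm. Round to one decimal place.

49.7°C

Length n = 51. Scanning the sequence gives T=9, C=18, A=5, G=19.
G+C = 37, so %GC = 37/51 × 100 = 72.549%
Salt term: 16.6 × (-3) = -49.8
GC term: 0.41 × 72.549 = 29.745; length term: −600/51 = −11.765
Tm = 81.5 + (-49.8) + 29.745 − 11.765 = 49.68 → 49.7°C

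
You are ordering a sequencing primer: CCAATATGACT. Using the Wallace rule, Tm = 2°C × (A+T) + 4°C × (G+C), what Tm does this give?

30°C

C=3, T=3, G=1, A=4
So N_AT = 7 and N_GC = 4.
Tm = 2(7) + 4(4) = 14 + 16 = 30°C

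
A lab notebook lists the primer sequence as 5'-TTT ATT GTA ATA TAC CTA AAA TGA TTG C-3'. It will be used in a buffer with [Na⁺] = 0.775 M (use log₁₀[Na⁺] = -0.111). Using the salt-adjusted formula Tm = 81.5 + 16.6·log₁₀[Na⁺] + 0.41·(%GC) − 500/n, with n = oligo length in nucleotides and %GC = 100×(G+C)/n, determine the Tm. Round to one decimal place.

70.6°C

Length n = 28. Scanning the sequence gives C=3, G=3, T=12, A=10.
G+C = 6, so %GC = 6/28 × 100 = 21.429%
Salt term: 16.6 × (-0.111) = -1.843
GC term: 0.41 × 21.429 = 8.786; length term: −500/28 = −17.857
Tm = 81.5 + (-1.843) + 8.786 − 17.857 = 70.586 → 70.6°C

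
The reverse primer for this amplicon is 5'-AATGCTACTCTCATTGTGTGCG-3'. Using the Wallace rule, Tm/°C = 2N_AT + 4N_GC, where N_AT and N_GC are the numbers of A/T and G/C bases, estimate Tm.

64°C

Base counts: A=4, G=5, C=5, T=8
AT pairs contribute 12, GC pairs contribute 10.
Tm = 2(12) + 4(10) = 24 + 40 = 64°C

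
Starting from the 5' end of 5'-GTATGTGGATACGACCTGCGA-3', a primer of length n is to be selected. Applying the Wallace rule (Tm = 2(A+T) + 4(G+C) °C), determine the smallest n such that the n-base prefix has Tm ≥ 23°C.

n = 8

First 7 bases: GTATGTG → Tm = 20°C (< 23°C)
First 8 bases: GTATGTGG → Tm = 24°C (≥ 23°C)
Each additional base adds 2°C (A/T) or 4°C (G/C), so Tm is non-decreasing in n; n = 8 is the first length to reach 23°C.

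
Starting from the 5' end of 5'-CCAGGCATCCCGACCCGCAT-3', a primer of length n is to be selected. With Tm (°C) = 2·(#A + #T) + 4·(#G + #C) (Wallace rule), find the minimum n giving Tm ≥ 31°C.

First 9 bases: CCAGGCATC → Tm = 30°C (< 31°C)
First 10 bases: CCAGGCATCC → Tm = 34°C (≥ 31°C)
Each additional base adds 2°C (A/T) or 4°C (G/C), so Tm is non-decreasing in n; n = 10 is the first length to reach 31°C.

n = 10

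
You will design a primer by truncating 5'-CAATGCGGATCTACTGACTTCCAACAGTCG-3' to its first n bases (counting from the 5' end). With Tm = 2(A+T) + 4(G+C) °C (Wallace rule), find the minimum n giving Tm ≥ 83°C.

First 28 bases: CAATGCGGATCTACTGACTTCCAACAGT → Tm = 82°C (< 83°C)
First 29 bases: CAATGCGGATCTACTGACTTCCAACAGTC → Tm = 86°C (≥ 83°C)
Since every base adds ≥2°C, Tm only increases with n, so the threshold is first crossed at n = 29.

n = 29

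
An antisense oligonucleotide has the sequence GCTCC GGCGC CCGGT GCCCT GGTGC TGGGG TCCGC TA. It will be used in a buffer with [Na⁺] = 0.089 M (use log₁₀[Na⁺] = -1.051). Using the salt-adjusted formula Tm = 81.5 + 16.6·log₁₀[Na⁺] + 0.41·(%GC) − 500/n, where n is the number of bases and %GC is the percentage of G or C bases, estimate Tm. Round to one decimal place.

82.7°C

Length n = 37. T=7, A=1, G=15, C=14
G+C = 29, so %GC = 29/37 × 100 = 78.378%
Salt term: 16.6 × (-1.051) = -17.447
GC term: 0.41 × 78.378 = 32.135; length term: −500/37 = −13.514
Tm = 81.5 + (-17.447) + 32.135 − 13.514 = 82.674 → 82.7°C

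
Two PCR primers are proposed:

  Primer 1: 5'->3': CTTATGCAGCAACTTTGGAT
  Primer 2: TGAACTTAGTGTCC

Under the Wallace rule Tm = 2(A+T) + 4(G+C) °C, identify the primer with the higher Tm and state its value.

Primer 1, 56°C

Primer 1: A+T=12, G+C=8 → Tm = 2(12)+4(8) = 56°C
Primer 2: A+T=8, G+C=6 → Tm = 2(8)+4(6) = 40°C
56°C vs 40°C → primer 1 is higher.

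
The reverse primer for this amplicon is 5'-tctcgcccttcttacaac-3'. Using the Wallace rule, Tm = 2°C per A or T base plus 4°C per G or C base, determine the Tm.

Scanning the sequence gives G=1, C=8, T=6, A=3.
A+T = 9, G+C = 9
Tm = 2×9 + 4×9 = 54°C

54°C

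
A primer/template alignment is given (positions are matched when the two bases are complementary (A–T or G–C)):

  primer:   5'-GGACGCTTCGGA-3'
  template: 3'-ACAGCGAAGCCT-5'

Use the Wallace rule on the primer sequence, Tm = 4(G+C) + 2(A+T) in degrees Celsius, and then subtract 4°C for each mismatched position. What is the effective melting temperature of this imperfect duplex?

Primer base counts: A=2, T=2, G=5, C=3 → A+T=4, G+C=8
Perfect-match Tm = 2(4) + 4(8) = 8 + 32 = 40°C
Mismatches (positions where the bases are not complementary): 2 (at positions 1, 3)
Effective Tm = 40 − 2×4 = 40 − 8 = 32°C

32°C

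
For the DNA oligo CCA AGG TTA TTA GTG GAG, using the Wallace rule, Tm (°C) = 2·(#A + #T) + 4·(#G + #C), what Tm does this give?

Scanning the sequence gives C=2, A=5, G=6, T=5.
AT pairs contribute 10, GC pairs contribute 8.
Tm = 4·8 + 2·10 = 32 + 20 = 52°C

52°C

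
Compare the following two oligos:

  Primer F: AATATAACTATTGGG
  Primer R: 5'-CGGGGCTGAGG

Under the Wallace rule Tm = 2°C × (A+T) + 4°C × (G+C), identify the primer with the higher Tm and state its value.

Primer R, 40°C

Primer F: A+T=11, G+C=4 → Tm = 2(11)+4(4) = 38°C
Primer R: A+T=2, G+C=9 → Tm = 2(2)+4(9) = 40°C
38°C vs 40°C → primer R is higher.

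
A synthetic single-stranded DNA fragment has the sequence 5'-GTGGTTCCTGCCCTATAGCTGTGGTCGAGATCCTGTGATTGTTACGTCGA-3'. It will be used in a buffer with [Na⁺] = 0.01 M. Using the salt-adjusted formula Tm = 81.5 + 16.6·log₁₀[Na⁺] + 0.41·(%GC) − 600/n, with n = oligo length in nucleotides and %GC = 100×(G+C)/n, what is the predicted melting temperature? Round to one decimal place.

Length n = 50. C=11, G=15, T=17, A=7
G+C = 26, so %GC = 26/50 × 100 = 52%
Salt term: 16.6 × (-2) = -33.2
GC term: 0.41 × 52 = 21.32; length term: −600/50 = −12
Tm = 81.5 + (-33.2) + 21.32 − 12 = 57.62 → 57.6°C

57.6°C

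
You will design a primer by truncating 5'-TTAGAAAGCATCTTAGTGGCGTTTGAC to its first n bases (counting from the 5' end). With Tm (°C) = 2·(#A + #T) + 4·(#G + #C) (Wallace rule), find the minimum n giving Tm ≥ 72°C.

n = 26

First 25 bases: TTAGAAAGCATCTTAGTGGCGTTTG → Tm = 70°C (< 72°C)
First 26 bases: TTAGAAAGCATCTTAGTGGCGTTTGA → Tm = 72°C (≥ 72°C)
Each additional base adds 2°C (A/T) or 4°C (G/C), so Tm is non-decreasing in n; n = 26 is the first length to reach 72°C.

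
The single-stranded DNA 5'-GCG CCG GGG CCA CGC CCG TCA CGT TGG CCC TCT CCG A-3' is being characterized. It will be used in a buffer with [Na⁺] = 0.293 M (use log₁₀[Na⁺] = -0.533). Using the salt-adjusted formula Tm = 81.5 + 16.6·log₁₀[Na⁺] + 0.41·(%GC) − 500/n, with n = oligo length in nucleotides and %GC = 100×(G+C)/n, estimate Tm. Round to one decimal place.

91.3°C

Length n = 37. Scanning the sequence gives A=3, G=12, T=5, C=17.
G+C = 29, so %GC = 29/37 × 100 = 78.378%
Salt term: 16.6 × (-0.533) = -8.848
GC term: 0.41 × 78.378 = 32.135; length term: −500/37 = −13.514
Tm = 81.5 + (-8.848) + 32.135 − 13.514 = 91.273 → 91.3°C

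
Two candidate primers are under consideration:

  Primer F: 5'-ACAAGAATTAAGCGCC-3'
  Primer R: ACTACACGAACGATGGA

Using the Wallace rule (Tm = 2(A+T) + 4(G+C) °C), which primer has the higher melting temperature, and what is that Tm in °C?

Primer R, 50°C

Primer F: A+T=9, G+C=7 → Tm = 2(9)+4(7) = 46°C
Primer R: A+T=9, G+C=8 → Tm = 2(9)+4(8) = 50°C
46°C vs 50°C → primer R is higher.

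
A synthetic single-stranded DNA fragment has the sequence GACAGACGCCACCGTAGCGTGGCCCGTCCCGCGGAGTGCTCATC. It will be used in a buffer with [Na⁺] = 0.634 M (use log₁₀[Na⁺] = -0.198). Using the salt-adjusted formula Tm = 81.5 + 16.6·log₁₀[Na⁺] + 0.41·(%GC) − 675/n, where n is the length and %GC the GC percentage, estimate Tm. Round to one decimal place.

Length n = 44. Counting bases: A=7, T=6, G=14, C=17
G+C = 31, so %GC = 31/44 × 100 = 70.455%
Salt term: 16.6 × (-0.198) = -3.287
GC term: 0.41 × 70.455 = 28.887; length term: −675/44 = −15.341
Tm = 81.5 + (-3.287) + 28.887 − 15.341 = 91.759 → 91.8°C

91.8°C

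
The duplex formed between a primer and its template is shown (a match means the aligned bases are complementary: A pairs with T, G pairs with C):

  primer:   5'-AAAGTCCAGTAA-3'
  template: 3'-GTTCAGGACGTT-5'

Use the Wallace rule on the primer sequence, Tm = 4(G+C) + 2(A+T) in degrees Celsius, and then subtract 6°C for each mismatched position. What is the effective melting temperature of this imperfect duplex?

14°C

Primer base counts: A=6, T=2, G=2, C=2 → A+T=8, G+C=4
Perfect-match Tm = 2(8) + 4(4) = 16 + 16 = 32°C
Mismatches (positions where the bases are not complementary): 3 (at positions 1, 8, 10)
Effective Tm = 32 − 3×6 = 32 − 18 = 14°C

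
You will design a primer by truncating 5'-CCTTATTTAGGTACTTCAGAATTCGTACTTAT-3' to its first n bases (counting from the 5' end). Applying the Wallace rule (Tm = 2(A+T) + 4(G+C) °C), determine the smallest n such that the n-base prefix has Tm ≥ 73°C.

First 27 bases: CCTTATTTAGGTACTTCAGAATTCGTA → Tm = 72°C (< 73°C)
First 28 bases: CCTTATTTAGGTACTTCAGAATTCGTAC → Tm = 76°C (≥ 73°C)
Each additional base adds 2°C (A/T) or 4°C (G/C), so Tm is non-decreasing in n; n = 28 is the first length to reach 73°C.

n = 28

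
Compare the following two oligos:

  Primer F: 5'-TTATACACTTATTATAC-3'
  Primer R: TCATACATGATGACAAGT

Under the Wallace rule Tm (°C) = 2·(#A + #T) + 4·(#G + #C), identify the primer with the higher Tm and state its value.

Primer R, 48°C

Primer F: A+T=14, G+C=3 → Tm = 2(14)+4(3) = 40°C
Primer R: A+T=12, G+C=6 → Tm = 2(12)+4(6) = 48°C
40°C vs 48°C → primer R is higher.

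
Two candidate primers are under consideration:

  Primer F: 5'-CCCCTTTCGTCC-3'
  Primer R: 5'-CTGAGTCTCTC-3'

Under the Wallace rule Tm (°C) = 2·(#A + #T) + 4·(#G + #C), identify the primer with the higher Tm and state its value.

Primer F, 40°C

Primer F: A+T=4, G+C=8 → Tm = 2(4)+4(8) = 40°C
Primer R: A+T=5, G+C=6 → Tm = 2(5)+4(6) = 34°C
40°C vs 34°C → primer F is higher.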